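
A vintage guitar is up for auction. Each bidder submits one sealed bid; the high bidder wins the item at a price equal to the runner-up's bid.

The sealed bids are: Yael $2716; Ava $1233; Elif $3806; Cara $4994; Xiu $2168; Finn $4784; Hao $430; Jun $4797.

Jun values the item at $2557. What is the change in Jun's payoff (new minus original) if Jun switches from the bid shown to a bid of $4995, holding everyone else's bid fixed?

The highest bid among the other bidders is $4994; Jun's bid doesn't change that.
Original bid $4797: Jun is not highest (top rival bid is $4994); payoff $0.
Alternative bid $4995: Jun is highest, pays the top rival bid $4994; payoff $2557 − $4994 = −$2437.
Change in payoff = −$2437 − ($0) = −$2437.

−$2437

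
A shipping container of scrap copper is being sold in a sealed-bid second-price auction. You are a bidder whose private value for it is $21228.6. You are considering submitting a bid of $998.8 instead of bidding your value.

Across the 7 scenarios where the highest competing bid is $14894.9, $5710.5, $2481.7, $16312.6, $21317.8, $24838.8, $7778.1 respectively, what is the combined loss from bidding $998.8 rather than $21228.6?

$58965.2

The deviation costs you only when the competing bid falls strictly between $998.8 and $21228.6; elsewhere both bids give the same outcome.
$14894.9: truthful payoff $6333.7, deviation payoff $0 → loss $6333.7.
$5710.5: truthful payoff $15518.1, deviation payoff $0 → loss $15518.1.
$2481.7: truthful payoff $18746.9, deviation payoff $0 → loss $18746.9.
$16312.6: truthful payoff $4916, deviation payoff $0 → loss $4916.
$21317.8: outcomes coincide → loss $0.
$24838.8: outcomes coincide → loss $0.
$7778.1: truthful payoff $13450.5, deviation payoff $0 → loss $13450.5.
Total loss = $6333.7 + $15518.1 + $18746.9 + $4916 + $13450.5 = $58965.2.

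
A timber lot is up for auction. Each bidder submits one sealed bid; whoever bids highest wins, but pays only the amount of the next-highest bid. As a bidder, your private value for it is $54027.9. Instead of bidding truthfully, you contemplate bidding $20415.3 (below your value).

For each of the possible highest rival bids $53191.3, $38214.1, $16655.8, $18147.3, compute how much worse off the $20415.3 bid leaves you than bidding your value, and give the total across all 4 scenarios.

$16650.4

The deviation costs you only when the competing bid falls strictly between $20415.3 and $54027.9; elsewhere both bids give the same outcome.
$53191.3: truthful payoff $836.6, deviation payoff $0 → loss $836.6.
$38214.1: truthful payoff $15813.8, deviation payoff $0 → loss $15813.8.
$16655.8: outcomes coincide → loss $0.
$18147.3: outcomes coincide → loss $0.
Total loss = $836.6 + $15813.8 = $16650.4.
Truthful bidding weakly dominates here: raising your bid can only win items priced above your value, and lowering it can only forfeit items priced below.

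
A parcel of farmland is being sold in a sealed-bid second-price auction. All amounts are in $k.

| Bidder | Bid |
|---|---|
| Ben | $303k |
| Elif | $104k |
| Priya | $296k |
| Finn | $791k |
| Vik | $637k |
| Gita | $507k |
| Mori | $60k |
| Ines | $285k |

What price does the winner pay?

$637k

Highest bid: Finn at $791k, so Finn wins.
Second-highest bid: Vik at $637k — that is the price the winner pays.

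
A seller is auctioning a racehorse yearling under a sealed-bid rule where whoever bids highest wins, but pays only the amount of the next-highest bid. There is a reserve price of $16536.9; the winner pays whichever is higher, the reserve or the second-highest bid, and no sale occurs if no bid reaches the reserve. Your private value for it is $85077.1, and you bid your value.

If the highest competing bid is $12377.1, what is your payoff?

$68540.2

Your bid $85077.1 is the highest and exceeds the reserve.
Price = max(second-highest bid, reserve) = max($12377.1, $16536.9) = $16536.9.
Payoff = $85077.1 − $16536.9 = $68540.2.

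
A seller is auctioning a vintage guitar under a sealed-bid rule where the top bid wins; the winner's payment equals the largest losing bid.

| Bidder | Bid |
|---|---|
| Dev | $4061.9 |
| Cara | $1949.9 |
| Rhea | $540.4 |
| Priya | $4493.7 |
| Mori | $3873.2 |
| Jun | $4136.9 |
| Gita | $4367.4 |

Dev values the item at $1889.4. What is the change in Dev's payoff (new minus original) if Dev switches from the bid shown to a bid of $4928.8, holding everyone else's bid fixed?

−$2604.3

The highest bid among the other bidders is $4493.7; Dev's bid doesn't change that.
Original bid $4061.9: Dev is not highest (top rival bid is $4493.7); payoff $0.
Alternative bid $4928.8: Dev is highest, pays the top rival bid $4493.7; payoff $1889.4 − $4493.7 = −$2604.3.
Change in payoff = −$2604.3 − ($0) = −$2604.3.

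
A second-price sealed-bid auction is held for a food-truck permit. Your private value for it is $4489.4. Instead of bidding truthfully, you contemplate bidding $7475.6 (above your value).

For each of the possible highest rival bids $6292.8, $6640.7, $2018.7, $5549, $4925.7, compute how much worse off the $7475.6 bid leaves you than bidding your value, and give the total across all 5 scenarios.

$5450.6

The deviation costs you only when the competing bid falls strictly between $4489.4 and $7475.6; elsewhere both bids give the same outcome.
$6292.8: truthful payoff $0, deviation payoff −$1803.4 → loss $1803.4.
$6640.7: truthful payoff $0, deviation payoff −$2151.3 → loss $2151.3.
$2018.7: outcomes coincide → loss $0.
$5549: truthful payoff $0, deviation payoff −$1059.6 → loss $1059.6.
$4925.7: truthful payoff $0, deviation payoff −$436.3 → loss $436.3.
Total loss = $1803.4 + $2151.3 + $1059.6 + $436.3 = $5450.6.
In a second-price auction your bid sets only whether you win, not what you pay, so bidding your true value is weakly dominant.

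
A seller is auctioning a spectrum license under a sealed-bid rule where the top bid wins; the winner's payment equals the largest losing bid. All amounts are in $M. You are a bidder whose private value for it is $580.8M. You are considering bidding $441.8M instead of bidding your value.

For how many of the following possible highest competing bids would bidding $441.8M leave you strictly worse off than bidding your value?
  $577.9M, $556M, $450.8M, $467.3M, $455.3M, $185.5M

The deviation hurts exactly when the highest competing bid lies strictly between $441.8M and $580.8M — underbidding then forfeits a profitable win.
$577.9M: inside the interval → strictly worse (loss $2.9M).
$556M: inside the interval → strictly worse (loss $24.8M).
$450.8M: inside the interval → strictly worse (loss $130M).
$467.3M: inside the interval → strictly worse (loss $113.5M).
$455.3M: inside the interval → strictly worse (loss $125.5M).
$185.5M: below both → same outcome either way.
Count: 5.

5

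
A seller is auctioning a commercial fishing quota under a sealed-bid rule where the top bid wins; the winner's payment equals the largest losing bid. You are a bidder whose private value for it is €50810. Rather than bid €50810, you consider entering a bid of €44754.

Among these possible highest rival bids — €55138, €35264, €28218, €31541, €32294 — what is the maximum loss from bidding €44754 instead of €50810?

€0

€55138: same outcome either way → loss €0.
€35264: same outcome either way → loss €0.
€28218: same outcome either way → loss €0.
€31541: same outcome either way → loss €0.
€32294: same outcome either way → loss €0.
Maximum loss: €0.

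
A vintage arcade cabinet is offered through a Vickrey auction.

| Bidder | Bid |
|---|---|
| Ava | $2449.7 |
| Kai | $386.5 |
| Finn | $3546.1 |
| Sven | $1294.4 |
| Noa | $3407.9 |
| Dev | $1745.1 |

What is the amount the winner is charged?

Highest bid: Finn at $3546.1, so Finn wins.
Second-highest bid: Noa at $3407.9 — that is the price the winner pays.

$3407.9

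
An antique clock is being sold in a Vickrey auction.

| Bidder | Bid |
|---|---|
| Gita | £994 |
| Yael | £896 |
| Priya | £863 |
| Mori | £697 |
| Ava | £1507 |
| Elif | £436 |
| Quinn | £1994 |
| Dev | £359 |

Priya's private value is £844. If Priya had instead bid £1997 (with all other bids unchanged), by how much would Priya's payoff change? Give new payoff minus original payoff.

−£1150

The highest bid among the other bidders is £1994; Priya's bid doesn't change that.
Original bid £863: Priya is not highest (top rival bid is £1994); payoff £0.
Alternative bid £1997: Priya is highest, pays the top rival bid £1994; payoff £844 − £1994 = −£1150.
Change in payoff = −£1150 − (£0) = −£1150.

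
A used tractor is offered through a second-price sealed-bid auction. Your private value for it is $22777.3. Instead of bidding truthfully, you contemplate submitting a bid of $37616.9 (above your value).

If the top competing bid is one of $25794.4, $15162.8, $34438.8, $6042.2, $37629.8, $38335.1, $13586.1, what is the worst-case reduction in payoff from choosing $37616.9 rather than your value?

$25794.4: truthful gives $0, deviation gives −$3017.1 → loss $3017.1.
$15162.8: same outcome either way → loss $0.
$34438.8: truthful gives $0, deviation gives −$11661.5 → loss $11661.5.
$6042.2: same outcome either way → loss $0.
$37629.8: same outcome either way → loss $0.
$38335.1: same outcome either way → loss $0.
$13586.1: same outcome either way → loss $0.
Maximum loss: $11661.5.

$11661.5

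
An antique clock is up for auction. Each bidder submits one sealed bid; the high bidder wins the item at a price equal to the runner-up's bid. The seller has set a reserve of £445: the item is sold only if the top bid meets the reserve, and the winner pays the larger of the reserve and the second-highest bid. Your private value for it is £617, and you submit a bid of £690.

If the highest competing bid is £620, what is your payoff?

−£3

Your bid £690 is the highest and exceeds the reserve.
Price = max(second-highest bid, reserve) = max(£620, £445) = £620.
Payoff = £617 − £620 = −£3.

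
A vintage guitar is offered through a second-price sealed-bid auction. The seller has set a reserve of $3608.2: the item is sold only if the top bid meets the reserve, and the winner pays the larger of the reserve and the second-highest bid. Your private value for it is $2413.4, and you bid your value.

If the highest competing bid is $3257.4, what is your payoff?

$0

Your bid $2413.4 is below the highest competing bid $3257.4, so you lose. Payoff $0.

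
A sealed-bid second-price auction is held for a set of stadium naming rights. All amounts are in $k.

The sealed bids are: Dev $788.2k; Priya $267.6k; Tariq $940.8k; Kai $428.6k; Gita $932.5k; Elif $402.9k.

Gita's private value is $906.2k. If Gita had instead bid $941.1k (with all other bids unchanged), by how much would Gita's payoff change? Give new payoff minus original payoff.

−$34.6k

The highest bid among the other bidders is $940.8k; Gita's bid doesn't change that.
Original bid $932.5k: Gita is not highest (top rival bid is $940.8k); payoff $0k.
Alternative bid $941.1k: Gita is highest, pays the top rival bid $940.8k; payoff $906.2k − $940.8k = −$34.6k.
Change in payoff = −$34.6k − ($0k) = −$34.6k.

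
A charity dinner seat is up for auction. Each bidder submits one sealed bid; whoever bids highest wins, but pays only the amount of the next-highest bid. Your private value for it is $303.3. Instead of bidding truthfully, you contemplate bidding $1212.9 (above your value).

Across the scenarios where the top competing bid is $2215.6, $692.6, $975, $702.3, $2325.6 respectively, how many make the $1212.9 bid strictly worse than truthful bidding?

The deviation hurts exactly when the highest competing bid lies strictly between $303.3 and $1212.9 — overbidding then wins at a price above your value.
$2215.6: above both → same outcome either way.
$692.6: inside the interval → strictly worse (loss $389.3).
$975: inside the interval → strictly worse (loss $671.7).
$702.3: inside the interval → strictly worse (loss $399).
$2325.6: above both → same outcome either way.
Count: 3.

3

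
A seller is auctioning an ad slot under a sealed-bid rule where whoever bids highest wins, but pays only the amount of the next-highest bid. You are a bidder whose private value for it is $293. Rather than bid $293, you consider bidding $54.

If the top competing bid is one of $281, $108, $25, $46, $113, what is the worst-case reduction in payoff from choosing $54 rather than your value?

$185

$281: truthful gives $12, deviation gives $0 → loss $12.
$108: truthful gives $185, deviation gives $0 → loss $185.
$25: same outcome either way → loss $0.
$46: same outcome either way → loss $0.
$113: truthful gives $180, deviation gives $0 → loss $180.
Maximum loss: $185.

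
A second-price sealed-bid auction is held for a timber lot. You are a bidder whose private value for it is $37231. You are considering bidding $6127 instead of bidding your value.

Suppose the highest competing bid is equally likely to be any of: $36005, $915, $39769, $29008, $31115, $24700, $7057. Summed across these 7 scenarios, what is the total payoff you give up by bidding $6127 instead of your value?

The deviation costs you only when the competing bid falls strictly between $6127 and $37231; elsewhere both bids give the same outcome.
$36005: truthful payoff $1226, deviation payoff $0 → loss $1226.
$915: outcomes coincide → loss $0.
$39769: outcomes coincide → loss $0.
$29008: truthful payoff $8223, deviation payoff $0 → loss $8223.
$31115: truthful payoff $6116, deviation payoff $0 → loss $6116.
$24700: truthful payoff $12531, deviation payoff $0 → loss $12531.
$7057: truthful payoff $30174, deviation payoff $0 → loss $30174.
Total loss = $1226 + $8223 + $6116 + $12531 + $30174 = $58270.

$58270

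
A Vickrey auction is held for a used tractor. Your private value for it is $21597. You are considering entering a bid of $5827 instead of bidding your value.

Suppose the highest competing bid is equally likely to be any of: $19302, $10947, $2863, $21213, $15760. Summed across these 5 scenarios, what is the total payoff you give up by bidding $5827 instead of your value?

The deviation costs you only when the competing bid falls strictly between $5827 and $21597; elsewhere both bids give the same outcome.
$19302: truthful payoff $2295, deviation payoff $0 → loss $2295.
$10947: truthful payoff $10650, deviation payoff $0 → loss $10650.
$2863: outcomes coincide → loss $0.
$21213: truthful payoff $384, deviation payoff $0 → loss $384.
$15760: truthful payoff $5837, deviation payoff $0 → loss $5837.
Total loss = $2295 + $10650 + $384 + $5837 = $19166.
Because the price is fixed by the runner-up's bid, deviating from your value can only change a good outcome into a bad one — never the reverse.

$19166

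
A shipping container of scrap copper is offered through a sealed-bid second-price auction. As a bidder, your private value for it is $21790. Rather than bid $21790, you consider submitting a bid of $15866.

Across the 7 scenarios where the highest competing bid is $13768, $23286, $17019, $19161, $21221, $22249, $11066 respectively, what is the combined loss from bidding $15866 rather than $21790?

The deviation costs you only when the competing bid falls strictly between $15866 and $21790; elsewhere both bids give the same outcome.
$13768: outcomes coincide → loss $0.
$23286: outcomes coincide → loss $0.
$17019: truthful payoff $4771, deviation payoff $0 → loss $4771.
$19161: truthful payoff $2629, deviation payoff $0 → loss $2629.
$21221: truthful payoff $569, deviation payoff $0 → loss $569.
$22249: outcomes coincide → loss $0.
$11066: outcomes coincide → loss $0.
Total loss = $4771 + $2629 + $569 = $7969.
Because the price is fixed by the runner-up's bid, deviating from your value can only change a good outcome into a bad one — never the reverse.

$7969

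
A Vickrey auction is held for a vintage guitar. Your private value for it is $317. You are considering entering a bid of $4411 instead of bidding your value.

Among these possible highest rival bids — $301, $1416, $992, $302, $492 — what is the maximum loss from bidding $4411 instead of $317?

$301: same outcome either way → loss $0.
$1416: truthful gives $0, deviation gives −$1099 → loss $1099.
$992: truthful gives $0, deviation gives −$675 → loss $675.
$302: same outcome either way → loss $0.
$492: truthful gives $0, deviation gives −$175 → loss $175.
Maximum loss: $1099.

$1099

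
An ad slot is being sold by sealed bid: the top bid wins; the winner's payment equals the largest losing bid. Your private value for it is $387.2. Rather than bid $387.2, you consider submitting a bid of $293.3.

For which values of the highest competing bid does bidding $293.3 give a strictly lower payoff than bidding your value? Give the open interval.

If the competing bid is below $293.3, both bids win at the same price — no difference.
If it is above $387.2, both bids lose — no difference.
If it lies strictly between $293.3 and $387.2, bidding your value wins at a price below your value (positive payoff) while bidding $293.3 loses (payoff 0).
So the deviation strictly hurts on the open interval ($293.3, $387.2).

($293.3, $387.2)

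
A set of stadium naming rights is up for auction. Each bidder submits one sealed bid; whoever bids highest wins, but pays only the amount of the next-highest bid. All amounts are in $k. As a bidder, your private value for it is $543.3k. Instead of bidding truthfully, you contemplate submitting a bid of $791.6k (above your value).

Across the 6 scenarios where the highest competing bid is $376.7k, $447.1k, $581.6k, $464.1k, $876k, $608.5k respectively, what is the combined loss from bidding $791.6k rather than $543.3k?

The deviation costs you only when the competing bid falls strictly between $543.3k and $791.6k; elsewhere both bids give the same outcome.
$376.7k: outcomes coincide → loss $0k.
$447.1k: outcomes coincide → loss $0k.
$581.6k: truthful payoff $0k, deviation payoff −$38.3k → loss $38.3k.
$464.1k: outcomes coincide → loss $0k.
$876k: outcomes coincide → loss $0k.
$608.5k: truthful payoff $0k, deviation payoff −$65.2k → loss $65.2k.
Total loss = $38.3k + $65.2k = $103.5k.

$103.5k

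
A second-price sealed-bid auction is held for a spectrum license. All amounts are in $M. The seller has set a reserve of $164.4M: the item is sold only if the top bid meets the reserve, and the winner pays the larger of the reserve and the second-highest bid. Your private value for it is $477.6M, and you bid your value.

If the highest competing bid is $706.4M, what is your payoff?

Your bid $477.6M is below the highest competing bid $706.4M, so you lose. Payoff $0M.

$0M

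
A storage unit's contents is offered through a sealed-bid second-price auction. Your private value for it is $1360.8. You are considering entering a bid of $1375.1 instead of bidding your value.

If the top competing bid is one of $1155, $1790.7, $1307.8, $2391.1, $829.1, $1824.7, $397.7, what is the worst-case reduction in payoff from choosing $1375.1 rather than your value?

$1155: same outcome either way → loss $0.
$1790.7: same outcome either way → loss $0.
$1307.8: same outcome either way → loss $0.
$2391.1: same outcome either way → loss $0.
$829.1: same outcome either way → loss $0.
$1824.7: same outcome either way → loss $0.
$397.7: same outcome either way → loss $0.
Maximum loss: $0.

$0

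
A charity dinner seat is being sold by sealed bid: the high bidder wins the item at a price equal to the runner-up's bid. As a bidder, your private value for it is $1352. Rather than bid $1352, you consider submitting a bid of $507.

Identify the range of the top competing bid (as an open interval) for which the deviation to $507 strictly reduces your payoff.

If the competing bid is below $507, both bids win at the same price — no difference.
If it is above $1352, both bids lose — no difference.
If it lies strictly between $507 and $1352, bidding your value wins at a price below your value (positive payoff) while bidding $507 loses (payoff 0).
So the deviation strictly hurts on the open interval ($507, $1352).

($507, $1352)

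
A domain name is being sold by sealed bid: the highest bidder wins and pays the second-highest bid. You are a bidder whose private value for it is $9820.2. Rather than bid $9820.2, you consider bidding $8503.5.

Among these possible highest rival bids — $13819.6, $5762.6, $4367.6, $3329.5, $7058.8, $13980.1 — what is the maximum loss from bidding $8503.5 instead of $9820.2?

$13819.6: same outcome either way → loss $0.
$5762.6: same outcome either way → loss $0.
$4367.6: same outcome either way → loss $0.
$3329.5: same outcome either way → loss $0.
$7058.8: same outcome either way → loss $0.
$13980.1: same outcome either way → loss $0.
Maximum loss: $0.

$0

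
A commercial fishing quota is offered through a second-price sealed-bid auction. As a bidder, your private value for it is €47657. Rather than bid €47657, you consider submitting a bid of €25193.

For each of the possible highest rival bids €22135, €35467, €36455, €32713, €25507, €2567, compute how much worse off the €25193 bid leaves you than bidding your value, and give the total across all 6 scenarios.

The deviation costs you only when the competing bid falls strictly between €25193 and €47657; elsewhere both bids give the same outcome.
€22135: outcomes coincide → loss €0.
€35467: truthful payoff €12190, deviation payoff €0 → loss €12190.
€36455: truthful payoff €11202, deviation payoff €0 → loss €11202.
€32713: truthful payoff €14944, deviation payoff €0 → loss €14944.
€25507: truthful payoff €22150, deviation payoff €0 → loss €22150.
€2567: outcomes coincide → loss €0.
Total loss = €12190 + €11202 + €14944 + €22150 = €60486.

€60486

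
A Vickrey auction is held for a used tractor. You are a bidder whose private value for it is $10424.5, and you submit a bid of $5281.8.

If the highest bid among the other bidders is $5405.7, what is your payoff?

$0

Your bid $5281.8 is below the highest competing bid $5405.7, so you lose.
A losing bidder pays nothing and receives nothing: payoff = $0.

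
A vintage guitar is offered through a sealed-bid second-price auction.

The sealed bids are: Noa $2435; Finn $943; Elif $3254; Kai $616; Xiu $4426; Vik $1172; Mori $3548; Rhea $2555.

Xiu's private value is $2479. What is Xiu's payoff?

−$1069

Highest bid: Xiu at $4426, so Xiu wins.
Second-highest bid: Mori at $3548 — that is the price the winner pays.
Xiu's payoff = value − price = $2479 − $3548 = −$1069.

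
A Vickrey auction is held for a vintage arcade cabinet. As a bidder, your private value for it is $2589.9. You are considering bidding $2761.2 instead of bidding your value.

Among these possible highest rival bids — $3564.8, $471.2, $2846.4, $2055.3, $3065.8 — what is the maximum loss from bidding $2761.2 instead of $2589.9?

$3564.8: same outcome either way → loss $0.
$471.2: same outcome either way → loss $0.
$2846.4: same outcome either way → loss $0.
$2055.3: same outcome either way → loss $0.
$3065.8: same outcome either way → loss $0.
Maximum loss: $0.

$0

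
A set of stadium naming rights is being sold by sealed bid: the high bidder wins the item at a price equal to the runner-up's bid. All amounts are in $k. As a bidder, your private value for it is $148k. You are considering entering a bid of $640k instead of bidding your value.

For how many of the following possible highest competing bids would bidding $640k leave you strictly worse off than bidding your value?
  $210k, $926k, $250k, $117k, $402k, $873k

The deviation hurts exactly when the highest competing bid lies strictly between $148k and $640k — overbidding then wins at a price above your value.
$210k: inside the interval → strictly worse (loss $62k).
$926k: above both → same outcome either way.
$250k: inside the interval → strictly worse (loss $102k).
$117k: below both → same outcome either way.
$402k: inside the interval → strictly worse (loss $254k).
$873k: above both → same outcome either way.
Count: 3.

3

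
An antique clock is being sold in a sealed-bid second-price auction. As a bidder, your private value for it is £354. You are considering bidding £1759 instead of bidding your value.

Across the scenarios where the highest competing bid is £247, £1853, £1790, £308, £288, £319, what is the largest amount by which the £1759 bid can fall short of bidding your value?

£247: same outcome either way → loss £0.
£1853: same outcome either way → loss £0.
£1790: same outcome either way → loss £0.
£308: same outcome either way → loss £0.
£288: same outcome either way → loss £0.
£319: same outcome either way → loss £0.
Maximum loss: £0.

£0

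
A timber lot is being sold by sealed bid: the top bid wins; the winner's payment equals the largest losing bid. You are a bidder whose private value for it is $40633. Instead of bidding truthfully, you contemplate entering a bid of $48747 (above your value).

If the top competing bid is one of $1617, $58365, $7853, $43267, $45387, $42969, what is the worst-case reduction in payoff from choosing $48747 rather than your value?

$1617: same outcome either way → loss $0.
$58365: same outcome either way → loss $0.
$7853: same outcome either way → loss $0.
$43267: truthful gives $0, deviation gives −$2634 → loss $2634.
$45387: truthful gives $0, deviation gives −$4754 → loss $4754.
$42969: truthful gives $0, deviation gives −$2336 → loss $2336.
Maximum loss: $4754.

$4754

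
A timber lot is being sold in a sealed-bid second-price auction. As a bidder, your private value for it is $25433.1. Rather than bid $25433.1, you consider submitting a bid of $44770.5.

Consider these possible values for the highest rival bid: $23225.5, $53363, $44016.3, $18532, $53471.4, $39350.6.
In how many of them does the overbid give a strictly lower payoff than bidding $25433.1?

2

The deviation hurts exactly when the highest competing bid lies strictly between $25433.1 and $44770.5 — overbidding then wins at a price above your value.
$23225.5: below both → same outcome either way.
$53363: above both → same outcome either way.
$44016.3: inside the interval → strictly worse (loss $18583.2).
$18532: below both → same outcome either way.
$53471.4: above both → same outcome either way.
$39350.6: inside the interval → strictly worse (loss $13917.5).
Count: 2.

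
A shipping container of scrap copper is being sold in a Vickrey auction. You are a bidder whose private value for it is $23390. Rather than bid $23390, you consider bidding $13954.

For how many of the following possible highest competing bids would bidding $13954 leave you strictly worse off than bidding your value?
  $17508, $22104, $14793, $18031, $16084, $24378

The deviation hurts exactly when the highest competing bid lies strictly between $13954 and $23390 — underbidding then forfeits a profitable win.
$17508: inside the interval → strictly worse (loss $5882).
$22104: inside the interval → strictly worse (loss $1286).
$14793: inside the interval → strictly worse (loss $8597).
$18031: inside the interval → strictly worse (loss $5359).
$16084: inside the interval → strictly worse (loss $7306).
$24378: above both → same outcome either way.
Count: 5.

5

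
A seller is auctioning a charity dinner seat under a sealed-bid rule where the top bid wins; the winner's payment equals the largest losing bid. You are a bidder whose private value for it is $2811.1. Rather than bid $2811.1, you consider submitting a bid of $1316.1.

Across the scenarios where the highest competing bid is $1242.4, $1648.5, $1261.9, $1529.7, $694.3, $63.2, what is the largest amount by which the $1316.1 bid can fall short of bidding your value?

$1242.4: same outcome either way → loss $0.
$1648.5: truthful gives $1162.6, deviation gives $0 → loss $1162.6.
$1261.9: same outcome either way → loss $0.
$1529.7: truthful gives $1281.4, deviation gives $0 → loss $1281.4.
$694.3: same outcome either way → loss $0.
$63.2: same outcome either way → loss $0.
Maximum loss: $1281.4.

$1281.4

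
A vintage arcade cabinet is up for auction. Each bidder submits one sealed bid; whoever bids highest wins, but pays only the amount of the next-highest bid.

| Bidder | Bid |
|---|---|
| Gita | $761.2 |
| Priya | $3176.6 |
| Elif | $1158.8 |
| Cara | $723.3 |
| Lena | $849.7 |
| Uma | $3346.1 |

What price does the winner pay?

$3176.6

Highest bid: Uma at $3346.1, so Uma wins.
Second-highest bid: Priya at $3176.6 — that is the price the winner pays.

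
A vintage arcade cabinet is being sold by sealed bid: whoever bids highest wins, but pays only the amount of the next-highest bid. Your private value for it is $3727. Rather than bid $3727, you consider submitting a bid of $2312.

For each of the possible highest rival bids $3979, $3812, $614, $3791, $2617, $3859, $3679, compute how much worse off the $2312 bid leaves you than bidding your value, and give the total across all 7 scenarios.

The deviation costs you only when the competing bid falls strictly between $2312 and $3727; elsewhere both bids give the same outcome.
$3979: outcomes coincide → loss $0.
$3812: outcomes coincide → loss $0.
$614: outcomes coincide → loss $0.
$3791: outcomes coincide → loss $0.
$2617: truthful payoff $1110, deviation payoff $0 → loss $1110.
$3859: outcomes coincide → loss $0.
$3679: truthful payoff $48, deviation payoff $0 → loss $48.
Total loss = $1110 + $48 = $1158.

$1158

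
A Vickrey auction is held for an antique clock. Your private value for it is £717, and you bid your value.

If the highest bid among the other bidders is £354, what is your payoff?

Your bid £717 exceeds the highest competing bid £354, so you win.
In a second-price auction the winner pays the second-highest bid, £354.
Payoff = value − price = £717 − £354 = £363.

£363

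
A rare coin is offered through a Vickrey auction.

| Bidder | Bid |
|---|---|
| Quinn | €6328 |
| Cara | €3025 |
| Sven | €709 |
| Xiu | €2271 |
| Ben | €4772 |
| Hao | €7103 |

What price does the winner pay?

€6328

Highest bid: Hao at €7103, so Hao wins.
Second-highest bid: Quinn at €6328 — that is the price the winner pays.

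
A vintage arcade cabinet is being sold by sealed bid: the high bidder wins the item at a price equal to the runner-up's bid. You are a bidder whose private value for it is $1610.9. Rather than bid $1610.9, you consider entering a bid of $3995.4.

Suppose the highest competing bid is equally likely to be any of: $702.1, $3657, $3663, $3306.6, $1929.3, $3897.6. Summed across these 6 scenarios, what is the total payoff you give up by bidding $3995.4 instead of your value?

The deviation costs you only when the competing bid falls strictly between $1610.9 and $3995.4; elsewhere both bids give the same outcome.
$702.1: outcomes coincide → loss $0.
$3657: truthful payoff $0, deviation payoff −$2046.1 → loss $2046.1.
$3663: truthful payoff $0, deviation payoff −$2052.1 → loss $2052.1.
$3306.6: truthful payoff $0, deviation payoff −$1695.7 → loss $1695.7.
$1929.3: truthful payoff $0, deviation payoff −$318.4 → loss $318.4.
$3897.6: truthful payoff $0, deviation payoff −$2286.7 → loss $2286.7.
Total loss = $2046.1 + $2052.1 + $1695.7 + $318.4 + $2286.7 = $8399.
Because the price is fixed by the runner-up's bid, deviating from your value can only change a good outcome into a bad one — never the reverse.

$8399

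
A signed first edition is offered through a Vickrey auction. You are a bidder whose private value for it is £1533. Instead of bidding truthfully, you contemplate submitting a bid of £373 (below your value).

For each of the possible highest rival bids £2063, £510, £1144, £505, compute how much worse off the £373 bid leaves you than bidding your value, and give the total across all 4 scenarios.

£2440

The deviation costs you only when the competing bid falls strictly between £373 and £1533; elsewhere both bids give the same outcome.
£2063: outcomes coincide → loss £0.
£510: truthful payoff £1023, deviation payoff £0 → loss £1023.
£1144: truthful payoff £389, deviation payoff £0 → loss £389.
£505: truthful payoff £1028, deviation payoff £0 → loss £1028.
Total loss = £1023 + £389 + £1028 = £2440.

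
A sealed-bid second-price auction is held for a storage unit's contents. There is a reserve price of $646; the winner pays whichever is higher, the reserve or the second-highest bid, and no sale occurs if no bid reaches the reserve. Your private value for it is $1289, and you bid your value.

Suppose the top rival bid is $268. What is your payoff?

Your bid $1289 is the highest and exceeds the reserve.
Price = max(second-highest bid, reserve) = max($268, $646) = $646.
Payoff = $1289 − $646 = $643.

$643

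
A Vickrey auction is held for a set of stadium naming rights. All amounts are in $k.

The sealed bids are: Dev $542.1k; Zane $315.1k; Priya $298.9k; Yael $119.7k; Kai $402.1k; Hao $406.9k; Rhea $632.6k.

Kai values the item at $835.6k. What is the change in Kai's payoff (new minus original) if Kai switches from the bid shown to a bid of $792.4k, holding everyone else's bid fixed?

$203k

The highest bid among the other bidders is $632.6k; Kai's bid doesn't change that.
Original bid $402.1k: Kai is not highest (top rival bid is $632.6k); payoff $0k.
Alternative bid $792.4k: Kai is highest, pays the top rival bid $632.6k; payoff $835.6k − $632.6k = $203k.
Change in payoff = $203k − ($0k) = $203k.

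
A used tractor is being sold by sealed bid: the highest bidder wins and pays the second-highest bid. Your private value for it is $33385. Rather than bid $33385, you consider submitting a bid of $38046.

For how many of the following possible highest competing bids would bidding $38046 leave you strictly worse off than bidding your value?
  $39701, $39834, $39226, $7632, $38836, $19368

0

The deviation hurts exactly when the highest competing bid lies strictly between $33385 and $38046 — overbidding then wins at a price above your value.
$39701: above both → same outcome either way.
$39834: above both → same outcome either way.
$39226: above both → same outcome either way.
$7632: below both → same outcome either way.
$38836: above both → same outcome either way.
$19368: below both → same outcome either way.
Count: 0.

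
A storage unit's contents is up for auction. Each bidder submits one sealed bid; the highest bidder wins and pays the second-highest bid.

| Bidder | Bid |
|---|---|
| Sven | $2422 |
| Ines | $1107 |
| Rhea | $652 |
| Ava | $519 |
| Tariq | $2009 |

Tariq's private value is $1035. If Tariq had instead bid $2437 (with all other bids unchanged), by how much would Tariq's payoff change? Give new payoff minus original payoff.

The highest bid among the other bidders is $2422; Tariq's bid doesn't change that.
Original bid $2009: Tariq is not highest (top rival bid is $2422); payoff $0.
Alternative bid $2437: Tariq is highest, pays the top rival bid $2422; payoff $1035 − $2422 = −$1387.
Change in payoff = −$1387 − ($0) = −$1387.

−$1387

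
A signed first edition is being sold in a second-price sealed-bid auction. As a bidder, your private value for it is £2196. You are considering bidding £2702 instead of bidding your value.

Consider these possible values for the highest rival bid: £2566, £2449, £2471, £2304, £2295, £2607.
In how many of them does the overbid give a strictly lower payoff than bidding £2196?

The deviation hurts exactly when the highest competing bid lies strictly between £2196 and £2702 — overbidding then wins at a price above your value.
£2566: inside the interval → strictly worse (loss £370).
£2449: inside the interval → strictly worse (loss £253).
£2471: inside the interval → strictly worse (loss £275).
£2304: inside the interval → strictly worse (loss £108).
£2295: inside the interval → strictly worse (loss £99).
£2607: inside the interval → strictly worse (loss £411).
Count: 6.

6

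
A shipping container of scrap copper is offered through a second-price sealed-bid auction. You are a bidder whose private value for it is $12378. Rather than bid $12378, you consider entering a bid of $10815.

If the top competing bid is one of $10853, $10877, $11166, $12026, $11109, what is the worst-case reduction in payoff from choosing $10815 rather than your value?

$10853: truthful gives $1525, deviation gives $0 → loss $1525.
$10877: truthful gives $1501, deviation gives $0 → loss $1501.
$11166: truthful gives $1212, deviation gives $0 → loss $1212.
$12026: truthful gives $352, deviation gives $0 → loss $352.
$11109: truthful gives $1269, deviation gives $0 → loss $1269.
Maximum loss: $1525.

$1525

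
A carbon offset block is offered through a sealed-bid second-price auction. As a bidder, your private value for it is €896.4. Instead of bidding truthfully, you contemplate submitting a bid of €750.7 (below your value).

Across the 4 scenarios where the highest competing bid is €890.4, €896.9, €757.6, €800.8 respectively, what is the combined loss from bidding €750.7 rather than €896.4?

The deviation costs you only when the competing bid falls strictly between €750.7 and €896.4; elsewhere both bids give the same outcome.
€890.4: truthful payoff €6, deviation payoff €0 → loss €6.
€896.9: outcomes coincide → loss €0.
€757.6: truthful payoff €138.8, deviation payoff €0 → loss €138.8.
€800.8: truthful payoff €95.6, deviation payoff €0 → loss €95.6.
Total loss = €6 + €138.8 + €95.6 = €240.4.
Truthful bidding weakly dominates here: raising your bid can only win items priced above your value, and lowering it can only forfeit items priced below.

€240.4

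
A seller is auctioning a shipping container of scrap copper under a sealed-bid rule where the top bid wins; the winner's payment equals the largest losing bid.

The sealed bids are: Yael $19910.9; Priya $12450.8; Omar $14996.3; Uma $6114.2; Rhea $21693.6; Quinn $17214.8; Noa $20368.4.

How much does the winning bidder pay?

Highest bid: Rhea at $21693.6, so Rhea wins.
Second-highest bid: Noa at $20368.4 — that is the price the winner pays.

$20368.4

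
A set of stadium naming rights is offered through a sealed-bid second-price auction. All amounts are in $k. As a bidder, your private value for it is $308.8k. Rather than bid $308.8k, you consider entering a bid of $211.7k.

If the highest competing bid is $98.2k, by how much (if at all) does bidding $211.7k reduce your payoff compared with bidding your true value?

Bidding your value $308.8k: you win (since $308.8k > $98.2k) and pay $98.2k. Payoff $210.6k.
Bidding $211.7k: you win and pay $98.2k. Payoff $308.8k − $98.2k = $210.6k.
Difference = $210.6k − $210.6k = $0k; both bids lead to the same outcome because the competing bid is below both your value and your alternative bid.

$0k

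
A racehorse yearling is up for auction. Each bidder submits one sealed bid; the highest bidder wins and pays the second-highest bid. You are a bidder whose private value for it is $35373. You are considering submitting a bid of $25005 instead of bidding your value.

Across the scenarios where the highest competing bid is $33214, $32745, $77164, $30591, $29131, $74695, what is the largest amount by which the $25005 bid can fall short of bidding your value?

$33214: truthful gives $2159, deviation gives $0 → loss $2159.
$32745: truthful gives $2628, deviation gives $0 → loss $2628.
$77164: same outcome either way → loss $0.
$30591: truthful gives $4782, deviation gives $0 → loss $4782.
$29131: truthful gives $6242, deviation gives $0 → loss $6242.
$74695: same outcome either way → loss $0.
Maximum loss: $6242.

$6242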